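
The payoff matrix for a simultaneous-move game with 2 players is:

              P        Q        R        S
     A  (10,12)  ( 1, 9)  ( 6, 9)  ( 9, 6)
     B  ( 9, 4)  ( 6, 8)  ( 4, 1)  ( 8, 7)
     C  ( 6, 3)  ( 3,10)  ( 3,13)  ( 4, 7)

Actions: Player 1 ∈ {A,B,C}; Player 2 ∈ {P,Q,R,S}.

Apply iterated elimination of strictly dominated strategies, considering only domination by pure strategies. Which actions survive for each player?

Remaining: P1:{A,B} P2:{P,Q}

P1 drop C (B beats it: P:9>6 Q:6>3 R:4>3 S:8>4)
P2 drop R (P beats it: A:12>9 B:4>1)
P2 drop S (Q beats it: A:9>6 B:8>7)
P1→{A,B} P2→{P,Q}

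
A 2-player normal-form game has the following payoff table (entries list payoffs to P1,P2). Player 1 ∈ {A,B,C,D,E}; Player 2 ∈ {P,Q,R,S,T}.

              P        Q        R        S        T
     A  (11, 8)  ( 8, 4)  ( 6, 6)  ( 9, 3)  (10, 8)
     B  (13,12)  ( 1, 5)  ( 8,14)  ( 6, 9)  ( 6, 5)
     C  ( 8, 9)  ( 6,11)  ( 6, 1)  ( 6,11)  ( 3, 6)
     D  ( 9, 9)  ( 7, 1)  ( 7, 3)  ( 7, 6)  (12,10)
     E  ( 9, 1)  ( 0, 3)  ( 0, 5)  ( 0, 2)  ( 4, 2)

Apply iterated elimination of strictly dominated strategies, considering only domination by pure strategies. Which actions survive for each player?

P1 drop C (D beats it: P:9>8 Q:7>6 R:7>6 S:7>6 T:12>3)
P1 drop E (A beats it: P:11>9 Q:8>0 R:6>0 S:9>0 T:10>4)
P2 drop Q (P beats it: A:8>4 B:12>5 D:9>1)
P2 drop S (P beats it: A:8>3 B:12>9 D:9>6)
P1→{A,B,D} P2→{P,R,T}

Survivors P1:{A,B,D} P2:{P,R,T}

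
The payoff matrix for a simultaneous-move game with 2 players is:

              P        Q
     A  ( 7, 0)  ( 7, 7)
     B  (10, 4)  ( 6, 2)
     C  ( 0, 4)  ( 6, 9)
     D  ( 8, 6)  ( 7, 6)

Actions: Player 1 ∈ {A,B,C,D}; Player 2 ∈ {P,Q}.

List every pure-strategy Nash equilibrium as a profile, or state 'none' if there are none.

(A,P): not NE [P1→B gives 10>7; P2→Q gives 7>0]
(A,Q): NE
(B,P): NE
(B,Q): not NE [P1→D gives 7>6; P2→P gives 4>2]
(C,P): not NE [P1→B gives 10>0; P2→Q gives 9>4]
(C,Q): not NE [P1→D gives 7>6]
(D,P): not NE [P1→B gives 10>8]
(D,Q): NE

PSNE = {(A,Q), (B,P), (D,Q)}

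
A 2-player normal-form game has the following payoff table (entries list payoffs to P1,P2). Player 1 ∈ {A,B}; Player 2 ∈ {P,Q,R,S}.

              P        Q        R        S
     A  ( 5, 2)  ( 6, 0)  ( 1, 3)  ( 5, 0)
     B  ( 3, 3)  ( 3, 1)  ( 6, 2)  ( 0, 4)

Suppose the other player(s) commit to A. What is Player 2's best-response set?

P2 best: {R}

u_2(P vs A) = 2
u_2(Q vs A) = 0
u_2(R vs A) = 3
u_2(S vs A) = 0
max payoff 3 at {R}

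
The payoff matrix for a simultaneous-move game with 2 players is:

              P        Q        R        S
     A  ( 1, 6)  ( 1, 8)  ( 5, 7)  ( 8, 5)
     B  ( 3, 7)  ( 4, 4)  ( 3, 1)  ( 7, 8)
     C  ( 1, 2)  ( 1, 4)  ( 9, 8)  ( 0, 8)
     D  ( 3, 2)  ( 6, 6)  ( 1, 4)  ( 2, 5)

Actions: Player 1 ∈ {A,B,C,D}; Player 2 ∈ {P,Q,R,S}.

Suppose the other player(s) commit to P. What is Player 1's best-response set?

BR_1 = {B,D}

u_1(A vs P) = 1
u_1(B vs P) = 3
u_1(C vs P) = 1
u_1(D vs P) = 3
max payoff 3 at {B,D}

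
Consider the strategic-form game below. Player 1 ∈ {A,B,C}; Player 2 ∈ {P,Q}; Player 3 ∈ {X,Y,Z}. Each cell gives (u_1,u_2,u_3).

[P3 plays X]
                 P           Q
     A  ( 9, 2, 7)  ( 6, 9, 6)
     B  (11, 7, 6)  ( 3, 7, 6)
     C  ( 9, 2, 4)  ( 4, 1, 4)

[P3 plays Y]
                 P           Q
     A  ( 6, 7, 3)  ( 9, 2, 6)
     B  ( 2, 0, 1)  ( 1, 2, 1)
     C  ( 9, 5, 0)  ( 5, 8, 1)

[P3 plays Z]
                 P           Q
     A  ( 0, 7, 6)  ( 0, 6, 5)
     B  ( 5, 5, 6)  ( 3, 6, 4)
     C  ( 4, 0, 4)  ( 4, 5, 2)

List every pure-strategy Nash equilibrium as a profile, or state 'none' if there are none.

(A,P,X): not NE [P1→B gives 11>9; P2→Q gives 9>2]
(A,P,Y): not NE [P1→C gives 9>6; P3→X gives 7>3]
(A,P,Z): not NE [P1→B gives 5>0; P3→X gives 7>6]
(A,Q,X): NE
(A,Q,Y): not NE [P2→P gives 7>2]
(A,Q,Z): not NE [P1→C gives 4>0; P2→P gives 7>6; P3→Y gives 6>5]
(B,P,X): NE
(B,P,Y): not NE [P1→C gives 9>2; P2→Q gives 2>0; P3→Z gives 6>1]
(B,P,Z): not NE [P2→Q gives 6>5]
(B,Q,X): not NE [P1→A gives 6>3]
(B,Q,Y): not NE [P1→A gives 9>1; P3→X gives 6>1]
(B,Q,Z): not NE [P1→C gives 4>3; P3→X gives 6>4]
(C,P,X): not NE [P1→B gives 11>9]
(C,P,Y): not NE [P2→Q gives 8>5; P3→Z gives 4>0]
(C,P,Z): not NE [P1→B gives 5>4; P2→Q gives 5>0]
(C,Q,X): not NE [P1→A gives 6>4; P2→P gives 2>1]
(C,Q,Y): not NE [P1→A gives 9>5; P3→X gives 4>1]
(C,Q,Z): not NE [P3→X gives 4>2]

NE set: (A,Q,X), (B,P,X)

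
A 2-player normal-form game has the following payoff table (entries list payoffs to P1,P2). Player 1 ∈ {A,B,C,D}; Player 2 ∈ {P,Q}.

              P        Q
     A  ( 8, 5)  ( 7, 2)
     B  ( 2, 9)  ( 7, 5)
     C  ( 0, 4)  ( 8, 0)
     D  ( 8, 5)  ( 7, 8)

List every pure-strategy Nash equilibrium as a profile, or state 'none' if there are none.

(A,P): NE
(A,Q): not NE [P1→C gives 8>7; P2→P gives 5>2]
(B,P): not NE [P1→D gives 8>2]
(B,Q): not NE [P1→C gives 8>7; P2→P gives 9>5]
(C,P): not NE [P1→D gives 8>0]
(C,Q): not NE [P2→P gives 4>0]
(D,P): not NE [P2→Q gives 8>5]
(D,Q): not NE [P1→C gives 8>7]

NE set: (A,P)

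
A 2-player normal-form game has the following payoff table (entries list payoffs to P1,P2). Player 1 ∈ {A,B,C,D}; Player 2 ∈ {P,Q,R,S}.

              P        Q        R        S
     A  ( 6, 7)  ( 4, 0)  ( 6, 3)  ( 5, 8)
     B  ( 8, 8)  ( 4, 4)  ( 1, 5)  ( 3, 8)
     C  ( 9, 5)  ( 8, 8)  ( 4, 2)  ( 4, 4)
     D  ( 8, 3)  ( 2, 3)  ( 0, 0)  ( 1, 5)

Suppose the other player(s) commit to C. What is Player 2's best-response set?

u_2(P vs C) = 5
u_2(Q vs C) = 8
u_2(R vs C) = 2
u_2(S vs C) = 4
max payoff 8 at {Q}

BR_2 = {Q}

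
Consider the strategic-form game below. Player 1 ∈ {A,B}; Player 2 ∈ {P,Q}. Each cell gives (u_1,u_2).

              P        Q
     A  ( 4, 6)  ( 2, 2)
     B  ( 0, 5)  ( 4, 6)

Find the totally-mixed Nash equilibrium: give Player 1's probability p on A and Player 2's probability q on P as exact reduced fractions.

(p,q) = (1/5, 1/3)

P1 indiff ⇒ q·4+(1-q)·2 = q·0+(1-q)·4 ⇒ q(4) = (1-q)(2) ⇒ q = 1/3
P2 indiff ⇒ p·6+(1-p)·5 = p·2+(1-p)·6 ⇒ p(4) = (1-p)(1) ⇒ p = 1/5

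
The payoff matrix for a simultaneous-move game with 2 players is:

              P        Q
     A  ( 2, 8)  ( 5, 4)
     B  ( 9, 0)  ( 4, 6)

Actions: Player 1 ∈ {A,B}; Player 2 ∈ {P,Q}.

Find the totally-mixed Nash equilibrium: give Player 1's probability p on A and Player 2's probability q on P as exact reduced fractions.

P1 indiff ⇒ q·2+(1-q)·5 = q·9+(1-q)·4 ⇒ q(-7) = (1-q)(-1) ⇒ q = 1/8
P2 indiff ⇒ p·8+(1-p)·0 = p·4+(1-p)·6 ⇒ p(4) = (1-p)(6) ⇒ p = 3/5

p=3/5, q=1/8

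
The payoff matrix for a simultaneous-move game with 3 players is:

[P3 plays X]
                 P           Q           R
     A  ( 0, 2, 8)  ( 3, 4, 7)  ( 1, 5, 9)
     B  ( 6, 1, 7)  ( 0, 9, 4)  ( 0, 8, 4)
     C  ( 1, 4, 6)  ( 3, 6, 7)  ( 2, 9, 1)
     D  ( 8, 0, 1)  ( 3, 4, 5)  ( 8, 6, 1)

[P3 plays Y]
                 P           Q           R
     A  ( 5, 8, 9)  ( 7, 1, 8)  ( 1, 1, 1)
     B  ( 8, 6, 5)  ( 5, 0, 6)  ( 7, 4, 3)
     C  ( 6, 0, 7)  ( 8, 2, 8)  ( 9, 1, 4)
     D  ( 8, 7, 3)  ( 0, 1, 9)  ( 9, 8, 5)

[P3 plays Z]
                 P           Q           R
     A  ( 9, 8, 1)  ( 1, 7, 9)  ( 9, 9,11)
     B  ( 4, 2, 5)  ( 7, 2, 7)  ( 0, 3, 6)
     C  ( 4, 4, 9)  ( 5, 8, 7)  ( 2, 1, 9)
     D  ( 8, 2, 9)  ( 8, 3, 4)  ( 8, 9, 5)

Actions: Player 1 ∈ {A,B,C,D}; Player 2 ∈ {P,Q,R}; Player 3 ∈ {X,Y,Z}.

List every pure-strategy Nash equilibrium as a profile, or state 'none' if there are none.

NE set: (A,R,Z), (C,Q,Y), (D,R,Y)

(A,P,X): not NE [P1→D gives 8>0; P2→R gives 5>2; P3→Y gives 9>8]
(A,P,Y): not NE [P1→D gives 8>5]
(A,P,Z): not NE [P2→R gives 9>8; P3→Y gives 9>1]
(A,Q,X): not NE [P2→R gives 5>4; P3→Z gives 9>7]
(A,Q,Y): not NE [P1→C gives 8>7; P2→P gives 8>1; P3→Z gives 9>8]
(A,Q,Z): not NE [P1→D gives 8>1; P2→R gives 9>7]
(A,R,X): not NE [P1→D gives 8>1; P3→Z gives 11>9]
(A,R,Y): not NE [P1→D gives 9>1; P2→P gives 8>1; P3→Z gives 11>1]
(A,R,Z): NE
(B,P,X): not NE [P1→D gives 8>6; P2→Q gives 9>1]
(B,P,Y): not NE [P3→X gives 7>5]
(B,P,Z): not NE [P1→A gives 9>4; P2→R gives 3>2; P3→X gives 7>5]
(B,Q,X): not NE [P1→D gives 3>0; P3→Z gives 7>4]
(B,Q,Y): not NE [P1→C gives 8>5; P2→P gives 6>0; P3→Z gives 7>6]
(B,Q,Z): not NE [P1→D gives 8>7; P2→R gives 3>2]
(B,R,X): not NE [P1→D gives 8>0; P2→Q gives 9>8; P3→Z gives 6>4]
(B,R,Y): not NE [P1→D gives 9>7; P2→P gives 6>4; P3→Z gives 6>3]
(B,R,Z): not NE [P1→A gives 9>0]
(C,P,X): not NE [P1→D gives 8>1; P2→R gives 9>4; P3→Z gives 9>6]
(C,P,Y): not NE [P1→D gives 8>6; P2→Q gives 2>0; P3→Z gives 9>7]
(C,P,Z): not NE [P1→A gives 9>4; P2→Q gives 8>4]
(C,Q,X): not NE [P2→R gives 9>6; P3→Y gives 8>7]
(C,Q,Y): NE
(C,Q,Z): not NE [P1→D gives 8>5; P3→Y gives 8>7]
(C,R,X): not NE [P1→D gives 8>2; P3→Z gives 9>1]
(C,R,Y): not NE [P2→Q gives 2>1; P3→Z gives 9>4]
(C,R,Z): not NE [P1→A gives 9>2; P2→Q gives 8>1]
(D,P,X): not NE [P2→R gives 6>0; P3→Z gives 9>1]
(D,P,Y): not NE [P2→R gives 8>7; P3→Z gives 9>3]
(D,P,Z): not NE [P1→A gives 9>8; P2→R gives 9>2]
(D,Q,X): not NE [P2→R gives 6>4; P3→Y gives 9>5]
(D,Q,Y): not NE [P1→C gives 8>0; P2→R gives 8>1]
(D,Q,Z): not NE [P2→R gives 9>3; P3→Y gives 9>4]
(D,R,X): not NE [P3→Z gives 5>1]
(D,R,Y): NE
(D,R,Z): not NE [P1→A gives 9>8]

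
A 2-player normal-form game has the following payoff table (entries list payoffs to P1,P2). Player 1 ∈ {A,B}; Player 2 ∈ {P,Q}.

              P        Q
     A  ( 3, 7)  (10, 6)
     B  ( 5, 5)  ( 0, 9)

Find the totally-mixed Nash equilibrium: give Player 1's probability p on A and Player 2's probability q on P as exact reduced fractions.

p=4/5, q=5/6

P1 indiff ⇒ q·3+(1-q)·10 = q·5+(1-q)·0 ⇒ q(-2) = (1-q)(-10) ⇒ q = 5/6
P2 indiff ⇒ p·7+(1-p)·5 = p·6+(1-p)·9 ⇒ p(1) = (1-p)(4) ⇒ p = 4/5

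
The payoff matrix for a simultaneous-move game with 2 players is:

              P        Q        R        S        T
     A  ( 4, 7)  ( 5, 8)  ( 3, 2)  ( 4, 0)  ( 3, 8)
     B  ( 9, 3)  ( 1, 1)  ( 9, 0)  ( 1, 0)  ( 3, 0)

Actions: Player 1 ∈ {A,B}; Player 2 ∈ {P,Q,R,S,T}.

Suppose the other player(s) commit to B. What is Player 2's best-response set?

BR_2 = {P}

u_2(P vs B) = 3
u_2(Q vs B) = 1
u_2(R vs B) = 0
u_2(S vs B) = 0
u_2(T vs B) = 0
max payoff 3 at {P}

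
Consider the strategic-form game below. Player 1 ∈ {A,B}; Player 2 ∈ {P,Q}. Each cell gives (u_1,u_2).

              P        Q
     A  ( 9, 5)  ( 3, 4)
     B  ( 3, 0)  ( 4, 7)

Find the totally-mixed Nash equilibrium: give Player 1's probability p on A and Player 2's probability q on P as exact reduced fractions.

(p,q) = (7/8, 1/7)

P1 indiff ⇒ q·9+(1-q)·3 = q·3+(1-q)·4 ⇒ q(6) = (1-q)(1) ⇒ q = 1/7
P2 indiff ⇒ p·5+(1-p)·0 = p·4+(1-p)·7 ⇒ p(1) = (1-p)(7) ⇒ p = 7/8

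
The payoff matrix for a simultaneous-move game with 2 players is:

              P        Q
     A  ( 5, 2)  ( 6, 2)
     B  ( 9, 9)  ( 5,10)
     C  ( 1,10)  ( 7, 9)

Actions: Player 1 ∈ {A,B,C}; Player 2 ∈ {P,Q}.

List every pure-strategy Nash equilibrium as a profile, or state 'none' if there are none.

(A,P): not NE [P1→B gives 9>5]
(A,Q): not NE [P1→C gives 7>6]
(B,P): not NE [P2→Q gives 10>9]
(B,Q): not NE [P1→C gives 7>5]
(C,P): not NE [P1→B gives 9>1]
(C,Q): not NE [P2→P gives 10>9]

PSNE: ∅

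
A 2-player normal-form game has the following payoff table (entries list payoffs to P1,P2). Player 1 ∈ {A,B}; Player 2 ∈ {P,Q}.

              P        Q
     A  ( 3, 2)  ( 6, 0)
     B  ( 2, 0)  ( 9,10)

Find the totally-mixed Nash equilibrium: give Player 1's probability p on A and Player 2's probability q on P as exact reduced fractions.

P1 indiff ⇒ q·3+(1-q)·6 = q·2+(1-q)·9 ⇒ q(1) = (1-q)(3) ⇒ q = 3/4
P2 indiff ⇒ p·2+(1-p)·0 = p·0+(1-p)·10 ⇒ p(2) = (1-p)(10) ⇒ p = 5/6

(p,q) = (5/6, 3/4)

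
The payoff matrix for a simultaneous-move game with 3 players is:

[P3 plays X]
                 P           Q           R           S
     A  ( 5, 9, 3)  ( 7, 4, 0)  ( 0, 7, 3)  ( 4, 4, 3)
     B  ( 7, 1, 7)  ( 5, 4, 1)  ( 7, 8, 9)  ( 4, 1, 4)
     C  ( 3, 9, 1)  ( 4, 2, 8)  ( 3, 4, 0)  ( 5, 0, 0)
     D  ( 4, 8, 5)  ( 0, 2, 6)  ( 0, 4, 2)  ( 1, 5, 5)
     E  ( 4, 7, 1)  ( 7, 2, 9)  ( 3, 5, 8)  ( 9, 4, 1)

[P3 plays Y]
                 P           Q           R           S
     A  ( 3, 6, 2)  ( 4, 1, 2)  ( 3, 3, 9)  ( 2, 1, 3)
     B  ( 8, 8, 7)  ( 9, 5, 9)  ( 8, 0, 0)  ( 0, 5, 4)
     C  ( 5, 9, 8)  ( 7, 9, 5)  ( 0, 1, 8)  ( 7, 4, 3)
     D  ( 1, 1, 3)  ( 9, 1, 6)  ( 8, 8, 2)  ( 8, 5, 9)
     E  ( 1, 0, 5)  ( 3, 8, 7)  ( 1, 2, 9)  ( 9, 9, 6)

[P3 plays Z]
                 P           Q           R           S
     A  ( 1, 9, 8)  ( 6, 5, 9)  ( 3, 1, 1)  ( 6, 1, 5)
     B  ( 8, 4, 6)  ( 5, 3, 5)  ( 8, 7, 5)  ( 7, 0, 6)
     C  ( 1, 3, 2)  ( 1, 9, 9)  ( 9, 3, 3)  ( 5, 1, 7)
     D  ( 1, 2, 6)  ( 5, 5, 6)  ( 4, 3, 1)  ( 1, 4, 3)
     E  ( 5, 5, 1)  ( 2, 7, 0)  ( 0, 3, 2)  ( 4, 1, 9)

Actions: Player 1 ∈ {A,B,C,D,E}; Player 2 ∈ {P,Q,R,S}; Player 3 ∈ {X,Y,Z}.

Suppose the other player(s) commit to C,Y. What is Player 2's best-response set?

u_2(P vs C,Y) = 9
u_2(Q vs C,Y) = 9
u_2(R vs C,Y) = 1
u_2(S vs C,Y) = 4
max payoff 9 at {P,Q}

BR_2 = {P,Q}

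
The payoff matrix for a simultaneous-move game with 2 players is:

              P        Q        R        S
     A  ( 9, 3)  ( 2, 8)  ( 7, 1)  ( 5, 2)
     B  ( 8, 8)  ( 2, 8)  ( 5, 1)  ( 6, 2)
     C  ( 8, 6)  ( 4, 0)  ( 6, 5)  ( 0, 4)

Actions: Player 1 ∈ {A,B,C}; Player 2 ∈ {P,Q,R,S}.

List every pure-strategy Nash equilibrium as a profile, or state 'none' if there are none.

(A,P): not NE [P2→Q gives 8>3]
(A,Q): not NE [P1→C gives 4>2]
(A,R): not NE [P2→Q gives 8>1]
(A,S): not NE [P1→B gives 6>5; P2→Q gives 8>2]
(B,P): not NE [P1→A gives 9>8]
(B,Q): not NE [P1→C gives 4>2]
(B,R): not NE [P1→A gives 7>5; P2→Q gives 8>1]
(B,S): not NE [P2→Q gives 8>2]
(C,P): not NE [P1→A gives 9>8]
(C,Q): not NE [P2→P gives 6>0]
(C,R): not NE [P1→A gives 7>6; P2→P gives 6>5]
(C,S): not NE [P1→B gives 6>0; P2→P gives 6>4]

PSNE: ∅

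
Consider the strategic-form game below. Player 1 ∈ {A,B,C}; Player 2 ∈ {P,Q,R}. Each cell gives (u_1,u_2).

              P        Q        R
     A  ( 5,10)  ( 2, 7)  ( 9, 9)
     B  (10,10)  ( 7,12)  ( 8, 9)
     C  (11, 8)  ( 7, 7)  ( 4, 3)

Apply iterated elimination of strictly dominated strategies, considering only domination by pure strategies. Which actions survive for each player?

Remaining: P1:{B,C} P2:{P,Q}

P2 drop R (P beats it: A:10>9 B:10>9 C:8>3)
P1 drop A (B beats it: P:10>5 Q:7>2)
P1→{B,C} P2→{P,Q}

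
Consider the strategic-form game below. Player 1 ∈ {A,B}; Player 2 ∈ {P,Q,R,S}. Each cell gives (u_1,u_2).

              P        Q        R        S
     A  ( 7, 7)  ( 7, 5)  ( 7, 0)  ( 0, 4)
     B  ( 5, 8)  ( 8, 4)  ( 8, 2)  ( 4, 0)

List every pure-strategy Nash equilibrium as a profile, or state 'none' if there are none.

PSNE = {(A,P)}

(A,P): NE
(A,Q): not NE [P1→B gives 8>7; P2→P gives 7>5]
(A,R): not NE [P1→B gives 8>7; P2→P gives 7>0]
(A,S): not NE [P1→B gives 4>0; P2→P gives 7>4]
(B,P): not NE [P1→A gives 7>5]
(B,Q): not NE [P2→P gives 8>4]
(B,R): not NE [P2→P gives 8>2]
(B,S): not NE [P2→P gives 8>0]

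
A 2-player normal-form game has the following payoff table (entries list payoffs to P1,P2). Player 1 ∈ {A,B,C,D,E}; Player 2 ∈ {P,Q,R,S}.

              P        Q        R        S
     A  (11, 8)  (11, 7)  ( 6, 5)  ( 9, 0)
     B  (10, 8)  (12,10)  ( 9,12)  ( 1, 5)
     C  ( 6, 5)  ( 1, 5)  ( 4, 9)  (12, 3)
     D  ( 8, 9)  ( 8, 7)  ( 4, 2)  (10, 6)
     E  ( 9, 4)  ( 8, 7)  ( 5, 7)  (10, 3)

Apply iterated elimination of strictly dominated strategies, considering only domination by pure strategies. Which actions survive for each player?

Survivors P1:{A,B} P2:{P,Q,R}

P2 drop S (P beats it: A:8>0 B:8>5 C:5>3 D:9>6 E:4>3)
P1 drop C (A beats it: P:11>6 Q:11>1 R:6>4)
P1 drop D (A beats it: P:11>8 Q:11>8 R:6>4)
P1 drop E (A beats it: P:11>9 Q:11>8 R:6>5)
P1→{A,B} P2→{P,Q,R}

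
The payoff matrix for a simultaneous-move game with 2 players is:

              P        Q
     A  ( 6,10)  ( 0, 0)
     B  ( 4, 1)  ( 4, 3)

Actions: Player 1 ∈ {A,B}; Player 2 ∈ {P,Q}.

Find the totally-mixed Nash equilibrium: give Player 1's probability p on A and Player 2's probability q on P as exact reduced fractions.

p=1/6, q=2/3

P1 indiff ⇒ q·6+(1-q)·0 = q·4+(1-q)·4 ⇒ q(2) = (1-q)(4) ⇒ q = 2/3
P2 indiff ⇒ p·10+(1-p)·1 = p·0+(1-p)·3 ⇒ p(10) = (1-p)(2) ⇒ p = 1/6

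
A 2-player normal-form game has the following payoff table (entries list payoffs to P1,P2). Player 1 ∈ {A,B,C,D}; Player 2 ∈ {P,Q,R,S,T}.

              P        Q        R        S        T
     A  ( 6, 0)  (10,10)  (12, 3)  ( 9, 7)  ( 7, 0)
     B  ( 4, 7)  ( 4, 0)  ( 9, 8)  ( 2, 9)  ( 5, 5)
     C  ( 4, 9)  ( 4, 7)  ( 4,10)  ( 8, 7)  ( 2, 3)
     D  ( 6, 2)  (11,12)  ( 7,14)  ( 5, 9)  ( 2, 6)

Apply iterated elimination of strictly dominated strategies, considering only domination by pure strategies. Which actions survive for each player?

P1 drop B (A beats it: P:6>4 Q:10>4 R:12>9 S:9>2 T:7>5)
P1 drop C (A beats it: P:6>4 Q:10>4 R:12>4 S:9>8 T:7>2)
P2 drop P (Q beats it: A:10>0 D:12>2)
P2 drop S (Q beats it: A:10>7 D:12>9)
P2 drop T (Q beats it: A:10>0 D:12>6)
P1→{A,D} P2→{Q,R}

Survivors P1:{A,D} P2:{Q,R}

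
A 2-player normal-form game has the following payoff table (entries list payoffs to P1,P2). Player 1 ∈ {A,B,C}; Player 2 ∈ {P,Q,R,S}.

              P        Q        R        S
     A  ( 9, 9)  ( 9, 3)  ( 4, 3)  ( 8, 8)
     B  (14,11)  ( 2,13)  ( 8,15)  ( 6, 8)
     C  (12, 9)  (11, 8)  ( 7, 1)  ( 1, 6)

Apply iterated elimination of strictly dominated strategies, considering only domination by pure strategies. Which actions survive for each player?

Survivors P1:{B,C} P2:{P,Q,R}

P2 drop S (P beats it: A:9>8 B:11>8 C:9>6)
P1 drop A (C beats it: P:12>9 Q:11>9 R:7>4)
P1→{B,C} P2→{P,Q,R}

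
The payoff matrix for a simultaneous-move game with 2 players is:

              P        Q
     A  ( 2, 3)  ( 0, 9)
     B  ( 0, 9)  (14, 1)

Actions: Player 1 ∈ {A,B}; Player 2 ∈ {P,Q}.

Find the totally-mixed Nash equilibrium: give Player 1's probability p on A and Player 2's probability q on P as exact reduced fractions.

P1 indiff ⇒ q·2+(1-q)·0 = q·0+(1-q)·14 ⇒ q(2) = (1-q)(14) ⇒ q = 7/8
P2 indiff ⇒ p·3+(1-p)·9 = p·9+(1-p)·1 ⇒ p(-6) = (1-p)(-8) ⇒ p = 4/7

(p,q) = (4/7, 7/8)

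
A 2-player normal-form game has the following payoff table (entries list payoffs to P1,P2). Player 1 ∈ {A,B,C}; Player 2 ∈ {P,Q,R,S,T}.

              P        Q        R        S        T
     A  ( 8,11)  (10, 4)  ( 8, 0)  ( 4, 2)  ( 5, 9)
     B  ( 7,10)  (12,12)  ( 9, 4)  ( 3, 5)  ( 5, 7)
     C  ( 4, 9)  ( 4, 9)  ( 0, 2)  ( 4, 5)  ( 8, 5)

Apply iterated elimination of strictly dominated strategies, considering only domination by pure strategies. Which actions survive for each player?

IESDS → P1:{A,B} P2:{P,Q}

P2 drop R (P beats it: A:11>0 B:10>4 C:9>2)
P2 drop S (P beats it: A:11>2 B:10>5 C:9>5)
P2 drop T (P beats it: A:11>9 B:10>7 C:9>5)
P1 drop C (A beats it: P:8>4 Q:10>4)
P1→{A,B} P2→{P,Q}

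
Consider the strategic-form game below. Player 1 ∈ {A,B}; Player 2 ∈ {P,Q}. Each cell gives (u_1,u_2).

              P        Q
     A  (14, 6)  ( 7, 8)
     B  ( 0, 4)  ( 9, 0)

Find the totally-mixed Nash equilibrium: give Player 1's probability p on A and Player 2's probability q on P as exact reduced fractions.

(p,q) = (2/3, 1/8)

P1 indiff ⇒ q·14+(1-q)·7 = q·0+(1-q)·9 ⇒ q(14) = (1-q)(2) ⇒ q = 1/8
P2 indiff ⇒ p·6+(1-p)·4 = p·8+(1-p)·0 ⇒ p(-2) = (1-p)(-4) ⇒ p = 2/3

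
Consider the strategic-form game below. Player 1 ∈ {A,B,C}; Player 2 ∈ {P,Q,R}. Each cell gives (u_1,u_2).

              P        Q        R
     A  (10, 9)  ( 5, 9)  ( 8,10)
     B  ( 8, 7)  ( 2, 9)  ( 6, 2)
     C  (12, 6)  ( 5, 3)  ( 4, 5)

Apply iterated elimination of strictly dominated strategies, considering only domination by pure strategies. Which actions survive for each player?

P1 drop B (A beats it: P:10>8 Q:5>2 R:8>6)
P2 drop Q (R beats it: A:10>9 C:5>3)
P1→{A,C} P2→{P,R}

Remaining: P1:{A,C} P2:{P,R}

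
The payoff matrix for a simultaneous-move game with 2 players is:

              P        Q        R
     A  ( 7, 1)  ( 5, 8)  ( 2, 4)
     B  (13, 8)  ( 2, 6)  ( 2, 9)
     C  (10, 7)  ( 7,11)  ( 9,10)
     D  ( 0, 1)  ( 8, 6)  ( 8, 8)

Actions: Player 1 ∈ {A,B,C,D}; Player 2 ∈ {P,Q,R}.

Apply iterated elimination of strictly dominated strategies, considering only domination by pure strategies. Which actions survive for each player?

Survivors P1:{C,D} P2:{Q,R}

P1 drop A (C beats it: P:10>7 Q:7>5 R:9>2)
P2 drop P (R beats it: B:9>8 C:10>7 D:8>1)
P1 drop B (C beats it: Q:7>2 R:9>2)
P1→{C,D} P2→{Q,R}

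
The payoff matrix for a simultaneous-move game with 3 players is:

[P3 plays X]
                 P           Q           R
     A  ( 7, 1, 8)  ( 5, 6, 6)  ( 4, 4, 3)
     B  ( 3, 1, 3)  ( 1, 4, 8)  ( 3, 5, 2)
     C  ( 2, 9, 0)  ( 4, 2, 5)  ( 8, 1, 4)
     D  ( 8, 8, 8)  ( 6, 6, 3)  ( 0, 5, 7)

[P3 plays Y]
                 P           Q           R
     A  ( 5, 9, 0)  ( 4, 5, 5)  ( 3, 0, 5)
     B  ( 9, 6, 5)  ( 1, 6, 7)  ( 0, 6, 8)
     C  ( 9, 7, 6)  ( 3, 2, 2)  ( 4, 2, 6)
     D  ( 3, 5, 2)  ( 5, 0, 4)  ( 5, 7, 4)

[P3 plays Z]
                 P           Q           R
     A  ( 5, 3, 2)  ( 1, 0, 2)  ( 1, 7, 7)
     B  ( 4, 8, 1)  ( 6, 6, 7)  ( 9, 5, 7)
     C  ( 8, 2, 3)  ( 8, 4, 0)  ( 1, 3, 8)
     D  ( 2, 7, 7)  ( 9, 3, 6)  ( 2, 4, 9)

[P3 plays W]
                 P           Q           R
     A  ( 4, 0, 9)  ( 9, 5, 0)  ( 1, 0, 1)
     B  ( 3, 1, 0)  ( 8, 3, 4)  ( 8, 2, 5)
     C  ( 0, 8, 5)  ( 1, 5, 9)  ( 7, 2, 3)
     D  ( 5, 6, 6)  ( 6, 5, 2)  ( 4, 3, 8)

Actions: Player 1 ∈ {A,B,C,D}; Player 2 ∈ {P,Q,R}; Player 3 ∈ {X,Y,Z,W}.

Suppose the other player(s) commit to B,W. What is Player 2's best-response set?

P2 best: {Q}

u_2(P vs B,W) = 1
u_2(Q vs B,W) = 3
u_2(R vs B,W) = 2
max payoff 3 at {Q}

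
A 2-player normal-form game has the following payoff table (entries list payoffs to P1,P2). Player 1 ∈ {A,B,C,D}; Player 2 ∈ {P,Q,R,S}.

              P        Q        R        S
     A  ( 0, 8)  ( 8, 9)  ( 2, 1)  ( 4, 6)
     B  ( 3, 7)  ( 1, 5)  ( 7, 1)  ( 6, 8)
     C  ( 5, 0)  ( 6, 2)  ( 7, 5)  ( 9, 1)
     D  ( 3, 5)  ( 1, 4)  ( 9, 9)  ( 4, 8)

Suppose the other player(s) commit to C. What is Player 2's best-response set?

argmax u_2 = {R}

u_2(P vs C) = 0
u_2(Q vs C) = 2
u_2(R vs C) = 5
u_2(S vs C) = 1
max payoff 5 at {R}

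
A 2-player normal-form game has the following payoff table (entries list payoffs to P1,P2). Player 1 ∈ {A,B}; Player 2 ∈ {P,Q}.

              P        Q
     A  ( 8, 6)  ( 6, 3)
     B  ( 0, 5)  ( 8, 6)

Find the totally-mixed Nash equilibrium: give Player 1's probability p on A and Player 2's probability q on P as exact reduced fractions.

p=1/4, q=1/5

P1 indiff ⇒ q·8+(1-q)·6 = q·0+(1-q)·8 ⇒ q(8) = (1-q)(2) ⇒ q = 1/5
P2 indiff ⇒ p·6+(1-p)·5 = p·3+(1-p)·6 ⇒ p(3) = (1-p)(1) ⇒ p = 1/4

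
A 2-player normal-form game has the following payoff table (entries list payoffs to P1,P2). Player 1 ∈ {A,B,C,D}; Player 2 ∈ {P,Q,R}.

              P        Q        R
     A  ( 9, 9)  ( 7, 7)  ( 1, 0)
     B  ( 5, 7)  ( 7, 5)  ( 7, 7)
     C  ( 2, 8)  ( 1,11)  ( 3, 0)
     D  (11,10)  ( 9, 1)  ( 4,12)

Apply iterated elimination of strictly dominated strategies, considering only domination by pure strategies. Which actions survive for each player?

P1 drop A (D beats it: P:11>9 Q:9>7 R:4>1)
P1 drop C (B beats it: P:5>2 Q:7>1 R:7>3)
P2 drop Q (P beats it: B:7>5 D:10>1)
P1→{B,D} P2→{P,R}

Remaining: P1:{B,D} P2:{P,R}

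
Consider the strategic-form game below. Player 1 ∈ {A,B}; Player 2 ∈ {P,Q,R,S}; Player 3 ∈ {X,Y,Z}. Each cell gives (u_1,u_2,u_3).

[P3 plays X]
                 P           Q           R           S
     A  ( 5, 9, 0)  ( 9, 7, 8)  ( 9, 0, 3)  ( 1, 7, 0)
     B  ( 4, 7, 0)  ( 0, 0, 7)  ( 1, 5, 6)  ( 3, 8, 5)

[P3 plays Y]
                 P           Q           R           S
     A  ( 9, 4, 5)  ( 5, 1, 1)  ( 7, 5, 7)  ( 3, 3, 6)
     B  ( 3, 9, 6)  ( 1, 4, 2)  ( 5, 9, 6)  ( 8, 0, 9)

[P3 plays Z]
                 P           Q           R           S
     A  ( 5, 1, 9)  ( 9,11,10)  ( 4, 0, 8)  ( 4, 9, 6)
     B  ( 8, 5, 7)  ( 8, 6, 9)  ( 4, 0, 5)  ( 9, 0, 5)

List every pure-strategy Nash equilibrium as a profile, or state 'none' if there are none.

Nash profiles: (A,Q,Z)

(A,P,X): not NE [P3→Z gives 9>0]
(A,P,Y): not NE [P2→R gives 5>4; P3→Z gives 9>5]
(A,P,Z): not NE [P1→B gives 8>5; P2→Q gives 11>1]
(A,Q,X): not NE [P2→P gives 9>7; P3→Z gives 10>8]
(A,Q,Y): not NE [P2→R gives 5>1; P3→Z gives 10>1]
(A,Q,Z): NE
(A,R,X): not NE [P2→P gives 9>0; P3→Z gives 8>3]
(A,R,Y): not NE [P3→Z gives 8>7]
(A,R,Z): not NE [P2→Q gives 11>0]
(A,S,X): not NE [P1→B gives 3>1; P2→P gives 9>7; P3→Z gives 6>0]
(A,S,Y): not NE [P1→B gives 8>3; P2→R gives 5>3]
(A,S,Z): not NE [P1→B gives 9>4; P2→Q gives 11>9]
(B,P,X): not NE [P1→A gives 5>4; P2→S gives 8>7; P3→Z gives 7>0]
(B,P,Y): not NE [P1→A gives 9>3; P3→Z gives 7>6]
(B,P,Z): not NE [P2→Q gives 6>5]
(B,Q,X): not NE [P1→A gives 9>0; P2→S gives 8>0; P3→Z gives 9>7]
(B,Q,Y): not NE [P1→A gives 5>1; P2→R gives 9>4; P3→Z gives 9>2]
(B,Q,Z): not NE [P1→A gives 9>8]
(B,R,X): not NE [P1→A gives 9>1; P2→S gives 8>5]
(B,R,Y): not NE [P1→A gives 7>5]
(B,R,Z): not NE [P2→Q gives 6>0; P3→Y gives 6>5]
(B,S,X): not NE [P3→Y gives 9>5]
(B,S,Y): not NE [P2→R gives 9>0]
(B,S,Z): not NE [P2→Q gives 6>0; P3→Y gives 9>5]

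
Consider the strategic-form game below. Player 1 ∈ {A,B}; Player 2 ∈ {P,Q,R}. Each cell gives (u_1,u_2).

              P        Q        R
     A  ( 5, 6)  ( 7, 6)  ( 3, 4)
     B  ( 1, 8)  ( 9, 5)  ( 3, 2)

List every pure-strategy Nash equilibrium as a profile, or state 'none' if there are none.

NE set: (A,P)

(A,P): NE
(A,Q): not NE [P1→B gives 9>7]
(A,R): not NE [P2→Q gives 6>4]
(B,P): not NE [P1→A gives 5>1]
(B,Q): not NE [P2→P gives 8>5]
(B,R): not NE [P2→P gives 8>2]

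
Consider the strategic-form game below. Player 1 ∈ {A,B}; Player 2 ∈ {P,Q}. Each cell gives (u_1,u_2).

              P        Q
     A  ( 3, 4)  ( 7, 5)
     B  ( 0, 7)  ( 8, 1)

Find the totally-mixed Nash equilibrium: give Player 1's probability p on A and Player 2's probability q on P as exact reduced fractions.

P1 indiff ⇒ q·3+(1-q)·7 = q·0+(1-q)·8 ⇒ q(3) = (1-q)(1) ⇒ q = 1/4
P2 indiff ⇒ p·4+(1-p)·7 = p·5+(1-p)·1 ⇒ p(-1) = (1-p)(-6) ⇒ p = 6/7

(p,q) = (6/7, 1/4)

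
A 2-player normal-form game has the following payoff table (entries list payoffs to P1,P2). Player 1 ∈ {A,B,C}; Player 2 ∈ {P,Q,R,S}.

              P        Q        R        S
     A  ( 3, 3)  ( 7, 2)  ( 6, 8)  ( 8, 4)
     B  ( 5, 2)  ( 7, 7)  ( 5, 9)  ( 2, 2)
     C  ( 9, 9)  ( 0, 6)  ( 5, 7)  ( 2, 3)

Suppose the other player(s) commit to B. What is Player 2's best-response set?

u_2(P vs B) = 2
u_2(Q vs B) = 7
u_2(R vs B) = 9
u_2(S vs B) = 2
max payoff 9 at {R}

BR_2 = {R}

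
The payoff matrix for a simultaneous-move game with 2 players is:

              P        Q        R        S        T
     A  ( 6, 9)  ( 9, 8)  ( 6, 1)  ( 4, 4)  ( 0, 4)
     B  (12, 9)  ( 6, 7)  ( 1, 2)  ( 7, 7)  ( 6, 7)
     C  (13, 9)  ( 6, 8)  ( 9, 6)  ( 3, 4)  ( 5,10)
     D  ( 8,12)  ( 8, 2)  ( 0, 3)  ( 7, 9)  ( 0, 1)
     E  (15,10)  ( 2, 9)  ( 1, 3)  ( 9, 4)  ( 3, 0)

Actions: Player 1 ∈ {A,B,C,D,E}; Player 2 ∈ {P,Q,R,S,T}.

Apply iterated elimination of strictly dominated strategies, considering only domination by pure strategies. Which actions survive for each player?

P2 drop Q (P beats it: A:9>8 B:9>7 C:9>8 D:12>2 E:10>9)
P1 drop D (E beats it: P:15>8 R:1>0 S:9>7 T:3>0)
P2 drop R (P beats it: A:9>1 B:9>2 C:9>6 E:10>3)
P1 drop A (B beats it: P:12>6 S:7>4 T:6>0)
P2 drop S (P beats it: B:9>7 C:9>4 E:10>4)
P1→{B,C,E} P2→{P,T}

Survivors P1:{B,C,E} P2:{P,T}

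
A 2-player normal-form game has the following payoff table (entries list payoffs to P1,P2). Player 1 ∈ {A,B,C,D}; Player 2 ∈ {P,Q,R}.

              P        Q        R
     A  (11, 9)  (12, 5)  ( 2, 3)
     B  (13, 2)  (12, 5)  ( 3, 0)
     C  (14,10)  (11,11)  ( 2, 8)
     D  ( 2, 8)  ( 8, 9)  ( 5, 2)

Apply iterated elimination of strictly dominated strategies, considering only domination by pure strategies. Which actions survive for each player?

P2 drop R (P beats it: A:9>3 B:2>0 C:10>8 D:8>2)
P1 drop D (A beats it: P:11>2 Q:12>8)
P1→{A,B,C} P2→{P,Q}

Survivors P1:{A,B,C} P2:{P,Q}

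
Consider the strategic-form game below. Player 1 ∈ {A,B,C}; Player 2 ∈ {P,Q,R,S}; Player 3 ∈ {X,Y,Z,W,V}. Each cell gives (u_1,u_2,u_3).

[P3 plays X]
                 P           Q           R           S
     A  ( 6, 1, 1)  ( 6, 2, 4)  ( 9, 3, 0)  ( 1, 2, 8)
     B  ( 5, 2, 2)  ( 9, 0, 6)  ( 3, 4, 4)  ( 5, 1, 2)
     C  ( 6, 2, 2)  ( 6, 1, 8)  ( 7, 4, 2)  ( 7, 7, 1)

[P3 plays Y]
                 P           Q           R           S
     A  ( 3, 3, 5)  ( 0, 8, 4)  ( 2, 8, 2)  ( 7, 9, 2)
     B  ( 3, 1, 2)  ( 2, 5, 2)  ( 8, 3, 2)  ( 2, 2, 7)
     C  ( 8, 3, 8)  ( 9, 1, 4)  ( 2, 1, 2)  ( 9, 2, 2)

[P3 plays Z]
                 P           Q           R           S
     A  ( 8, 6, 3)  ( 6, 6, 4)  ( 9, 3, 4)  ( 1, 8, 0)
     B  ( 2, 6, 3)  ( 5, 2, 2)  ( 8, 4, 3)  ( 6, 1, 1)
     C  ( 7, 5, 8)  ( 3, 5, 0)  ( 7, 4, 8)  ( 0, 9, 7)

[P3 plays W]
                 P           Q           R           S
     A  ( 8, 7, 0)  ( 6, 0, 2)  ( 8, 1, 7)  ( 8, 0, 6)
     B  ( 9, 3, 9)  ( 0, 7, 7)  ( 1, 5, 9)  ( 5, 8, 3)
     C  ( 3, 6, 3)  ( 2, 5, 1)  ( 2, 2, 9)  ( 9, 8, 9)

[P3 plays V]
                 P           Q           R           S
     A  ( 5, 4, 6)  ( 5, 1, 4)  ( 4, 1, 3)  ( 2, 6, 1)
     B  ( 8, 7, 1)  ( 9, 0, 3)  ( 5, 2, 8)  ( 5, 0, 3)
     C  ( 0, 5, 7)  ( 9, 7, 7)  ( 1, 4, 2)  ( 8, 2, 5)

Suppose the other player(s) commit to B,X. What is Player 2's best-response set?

argmax u_2 = {R}

u_2(P vs B,X) = 2
u_2(Q vs B,X) = 0
u_2(R vs B,X) = 4
u_2(S vs B,X) = 1
max payoff 4 at {R}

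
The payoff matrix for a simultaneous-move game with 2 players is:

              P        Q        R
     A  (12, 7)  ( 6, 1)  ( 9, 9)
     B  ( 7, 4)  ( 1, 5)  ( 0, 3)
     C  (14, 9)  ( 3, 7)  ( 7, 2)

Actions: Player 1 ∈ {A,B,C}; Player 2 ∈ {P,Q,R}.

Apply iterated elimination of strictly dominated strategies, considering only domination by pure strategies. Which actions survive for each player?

Remaining: P1:{A,C} P2:{P,R}

P1 drop B (A beats it: P:12>7 Q:6>1 R:9>0)
P2 drop Q (P beats it: A:7>1 C:9>7)
P1→{A,C} P2→{P,R}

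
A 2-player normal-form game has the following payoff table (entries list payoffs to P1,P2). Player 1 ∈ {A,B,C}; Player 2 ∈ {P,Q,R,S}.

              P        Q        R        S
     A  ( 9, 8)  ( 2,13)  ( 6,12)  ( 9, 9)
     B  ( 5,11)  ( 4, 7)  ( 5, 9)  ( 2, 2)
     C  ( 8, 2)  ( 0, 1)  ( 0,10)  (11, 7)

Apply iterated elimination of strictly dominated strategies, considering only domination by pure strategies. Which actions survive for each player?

Remaining: P1:{A,B} P2:{P,Q,R}

P2 drop S (R beats it: A:12>9 B:9>2 C:10>7)
P1 drop C (A beats it: P:9>8 Q:2>0 R:6>0)
P1→{A,B} P2→{P,Q,R}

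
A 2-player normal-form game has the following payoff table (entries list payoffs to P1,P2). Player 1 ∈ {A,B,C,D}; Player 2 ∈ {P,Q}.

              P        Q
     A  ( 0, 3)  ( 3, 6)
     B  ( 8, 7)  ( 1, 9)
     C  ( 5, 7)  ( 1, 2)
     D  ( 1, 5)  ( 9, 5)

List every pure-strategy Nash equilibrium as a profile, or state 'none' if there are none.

PSNE = {(D,Q)}

(A,P): not NE [P1→B gives 8>0; P2→Q gives 6>3]
(A,Q): not NE [P1→D gives 9>3]
(B,P): not NE [P2→Q gives 9>7]
(B,Q): not NE [P1→D gives 9>1]
(C,P): not NE [P1→B gives 8>5]
(C,Q): not NE [P1→D gives 9>1; P2→P gives 7>2]
(D,P): not NE [P1→B gives 8>1]
(D,Q): NE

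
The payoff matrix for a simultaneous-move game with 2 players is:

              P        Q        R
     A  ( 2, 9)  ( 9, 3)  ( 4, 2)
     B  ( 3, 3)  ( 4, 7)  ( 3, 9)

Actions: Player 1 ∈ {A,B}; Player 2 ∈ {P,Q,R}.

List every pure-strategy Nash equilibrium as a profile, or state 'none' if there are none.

(A,P): not NE [P1→B gives 3>2]
(A,Q): not NE [P2→P gives 9>3]
(A,R): not NE [P2→P gives 9>2]
(B,P): not NE [P2→R gives 9>3]
(B,Q): not NE [P1→A gives 9>4; P2→R gives 9>7]
(B,R): not NE [P1→A gives 4>3]

No pure NE.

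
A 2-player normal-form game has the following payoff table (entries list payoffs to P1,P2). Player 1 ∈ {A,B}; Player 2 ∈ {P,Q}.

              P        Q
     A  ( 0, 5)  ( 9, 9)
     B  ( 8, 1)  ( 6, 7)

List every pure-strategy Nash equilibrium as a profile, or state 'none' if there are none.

(A,P): not NE [P1→B gives 8>0; P2→Q gives 9>5]
(A,Q): NE
(B,P): not NE [P2→Q gives 7>1]
(B,Q): not NE [P1→A gives 9>6]

PSNE = {(A,Q)}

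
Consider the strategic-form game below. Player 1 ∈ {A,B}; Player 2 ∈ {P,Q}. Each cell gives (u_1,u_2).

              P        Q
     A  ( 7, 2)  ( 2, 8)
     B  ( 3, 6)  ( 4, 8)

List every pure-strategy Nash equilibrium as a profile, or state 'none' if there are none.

(A,P): not NE [P2→Q gives 8>2]
(A,Q): not NE [P1→B gives 4>2]
(B,P): not NE [P1→A gives 7>3; P2→Q gives 8>6]
(B,Q): NE

NE set: (B,Q)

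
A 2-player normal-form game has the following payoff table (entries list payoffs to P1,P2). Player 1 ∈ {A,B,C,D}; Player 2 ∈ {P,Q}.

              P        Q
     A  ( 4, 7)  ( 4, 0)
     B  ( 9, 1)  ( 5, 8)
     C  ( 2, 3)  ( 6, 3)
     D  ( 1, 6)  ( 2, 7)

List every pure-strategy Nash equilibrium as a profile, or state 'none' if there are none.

NE set: (C,Q)

(A,P): not NE [P1→B gives 9>4]
(A,Q): not NE [P1→C gives 6>4; P2→P gives 7>0]
(B,P): not NE [P2→Q gives 8>1]
(B,Q): not NE [P1→C gives 6>5]
(C,P): not NE [P1→B gives 9>2]
(C,Q): NE
(D,P): not NE [P1→B gives 9>1; P2→Q gives 7>6]
(D,Q): not NE [P1→C gives 6>2]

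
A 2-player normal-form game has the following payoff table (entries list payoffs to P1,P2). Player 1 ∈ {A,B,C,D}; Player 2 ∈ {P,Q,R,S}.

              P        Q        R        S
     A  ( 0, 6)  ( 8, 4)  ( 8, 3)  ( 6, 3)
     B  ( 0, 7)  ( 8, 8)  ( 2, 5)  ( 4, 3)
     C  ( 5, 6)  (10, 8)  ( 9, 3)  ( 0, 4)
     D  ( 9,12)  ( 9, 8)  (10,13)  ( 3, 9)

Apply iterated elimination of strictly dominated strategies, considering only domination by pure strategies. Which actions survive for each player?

P2 drop S (P beats it: A:6>3 B:7>3 C:6>4 D:12>9)
P1 drop A (C beats it: P:5>0 Q:10>8 R:9>8)
P1 drop B (C beats it: P:5>0 Q:10>8 R:9>2)
P1→{C,D} P2→{P,Q,R}

Survivors P1:{C,D} P2:{P,Q,R}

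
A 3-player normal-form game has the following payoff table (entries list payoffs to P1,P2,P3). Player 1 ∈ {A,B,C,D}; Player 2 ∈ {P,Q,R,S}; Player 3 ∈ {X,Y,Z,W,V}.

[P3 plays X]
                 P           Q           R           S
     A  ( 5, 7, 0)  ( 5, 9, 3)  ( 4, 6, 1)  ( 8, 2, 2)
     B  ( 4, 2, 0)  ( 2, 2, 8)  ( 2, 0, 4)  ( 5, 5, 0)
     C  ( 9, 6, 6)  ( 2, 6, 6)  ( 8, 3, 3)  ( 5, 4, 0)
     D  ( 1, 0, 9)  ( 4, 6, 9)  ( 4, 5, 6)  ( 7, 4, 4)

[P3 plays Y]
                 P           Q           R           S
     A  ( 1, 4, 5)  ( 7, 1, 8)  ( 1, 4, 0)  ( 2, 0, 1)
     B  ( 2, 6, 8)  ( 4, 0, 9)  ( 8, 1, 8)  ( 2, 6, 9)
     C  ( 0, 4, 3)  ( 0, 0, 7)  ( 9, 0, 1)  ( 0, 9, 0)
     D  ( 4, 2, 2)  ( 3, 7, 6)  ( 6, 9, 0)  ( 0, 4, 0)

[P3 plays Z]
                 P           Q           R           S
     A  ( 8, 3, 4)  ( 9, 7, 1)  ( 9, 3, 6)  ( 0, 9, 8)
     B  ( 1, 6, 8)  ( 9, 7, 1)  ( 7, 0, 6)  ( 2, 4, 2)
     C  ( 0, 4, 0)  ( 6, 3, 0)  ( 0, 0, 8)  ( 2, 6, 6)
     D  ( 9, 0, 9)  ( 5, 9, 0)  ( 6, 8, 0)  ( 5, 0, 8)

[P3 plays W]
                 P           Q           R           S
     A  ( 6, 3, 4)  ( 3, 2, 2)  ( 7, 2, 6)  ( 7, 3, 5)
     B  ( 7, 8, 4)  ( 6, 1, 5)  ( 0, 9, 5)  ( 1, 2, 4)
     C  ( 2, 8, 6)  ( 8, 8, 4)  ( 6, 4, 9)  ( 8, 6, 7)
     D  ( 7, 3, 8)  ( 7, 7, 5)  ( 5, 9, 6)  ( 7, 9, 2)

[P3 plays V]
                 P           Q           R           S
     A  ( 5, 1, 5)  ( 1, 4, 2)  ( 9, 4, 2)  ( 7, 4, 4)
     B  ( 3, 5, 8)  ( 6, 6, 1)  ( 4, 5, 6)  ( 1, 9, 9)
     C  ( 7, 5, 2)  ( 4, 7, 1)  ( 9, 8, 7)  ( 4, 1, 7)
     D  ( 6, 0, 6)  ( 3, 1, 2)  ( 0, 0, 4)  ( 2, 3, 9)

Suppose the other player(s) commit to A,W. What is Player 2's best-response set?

BR_2 = {P,S}

u_2(P vs A,W) = 3
u_2(Q vs A,W) = 2
u_2(R vs A,W) = 2
u_2(S vs A,W) = 3
max payoff 3 at {P,S}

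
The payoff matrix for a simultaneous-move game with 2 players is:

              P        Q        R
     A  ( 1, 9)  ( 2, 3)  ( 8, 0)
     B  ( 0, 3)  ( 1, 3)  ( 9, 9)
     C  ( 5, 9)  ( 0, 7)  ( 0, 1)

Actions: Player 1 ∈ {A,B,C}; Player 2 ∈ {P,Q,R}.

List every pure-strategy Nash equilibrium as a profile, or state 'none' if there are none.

Nash profiles: (B,R), (C,P)

(A,P): not NE [P1→C gives 5>1]
(A,Q): not NE [P2→P gives 9>3]
(A,R): not NE [P1→B gives 9>8; P2→P gives 9>0]
(B,P): not NE [P1→C gives 5>0; P2→R gives 9>3]
(B,Q): not NE [P1→A gives 2>1; P2→R gives 9>3]
(B,R): NE
(C,P): NE
(C,Q): not NE [P1→A gives 2>0; P2→P gives 9>7]
(C,R): not NE [P1→B gives 9>0; P2→P gives 9>1]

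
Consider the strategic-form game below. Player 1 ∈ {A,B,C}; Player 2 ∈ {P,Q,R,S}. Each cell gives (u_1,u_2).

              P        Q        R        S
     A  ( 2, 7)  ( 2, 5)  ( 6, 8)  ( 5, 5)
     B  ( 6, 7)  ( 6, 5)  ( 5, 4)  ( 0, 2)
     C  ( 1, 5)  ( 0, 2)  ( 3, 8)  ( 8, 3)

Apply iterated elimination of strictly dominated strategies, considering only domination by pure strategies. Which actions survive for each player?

P2 drop Q (P beats it: A:7>5 B:7>5 C:5>2)
P2 drop S (P beats it: A:7>5 B:7>2 C:5>3)
P1 drop C (A beats it: P:2>1 R:6>3)
P1→{A,B} P2→{P,R}

Remaining: P1:{A,B} P2:{P,R}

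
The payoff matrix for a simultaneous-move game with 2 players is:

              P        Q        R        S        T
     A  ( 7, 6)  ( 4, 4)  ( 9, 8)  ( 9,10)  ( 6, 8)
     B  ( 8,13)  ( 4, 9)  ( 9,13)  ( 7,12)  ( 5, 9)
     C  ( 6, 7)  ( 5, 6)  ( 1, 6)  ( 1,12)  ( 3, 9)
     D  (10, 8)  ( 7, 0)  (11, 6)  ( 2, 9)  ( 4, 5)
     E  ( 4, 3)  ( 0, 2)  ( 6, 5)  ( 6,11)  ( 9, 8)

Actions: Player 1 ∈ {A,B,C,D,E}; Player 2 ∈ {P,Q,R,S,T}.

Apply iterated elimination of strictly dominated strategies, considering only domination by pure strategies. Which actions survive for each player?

P1 drop C (D beats it: P:10>6 Q:7>5 R:11>1 S:2>1 T:4>3)
P2 drop Q (P beats it: A:6>4 B:13>9 D:8>0 E:3>2)
P2 drop T (S beats it: A:10>8 B:12>9 D:9>5 E:11>8)
P1 drop E (A beats it: P:7>4 R:9>6 S:9>6)
P1→{A,B,D} P2→{P,R,S}

Survivors P1:{A,B,D} P2:{P,R,S}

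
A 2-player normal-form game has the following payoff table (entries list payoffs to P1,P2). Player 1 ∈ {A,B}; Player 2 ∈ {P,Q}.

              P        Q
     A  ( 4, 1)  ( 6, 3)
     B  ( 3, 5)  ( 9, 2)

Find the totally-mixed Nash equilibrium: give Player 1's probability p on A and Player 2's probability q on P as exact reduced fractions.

(p,q) = (3/5, 3/4)

P1 indiff ⇒ q·4+(1-q)·6 = q·3+(1-q)·9 ⇒ q(1) = (1-q)(3) ⇒ q = 3/4
P2 indiff ⇒ p·1+(1-p)·5 = p·3+(1-p)·2 ⇒ p(-2) = (1-p)(-3) ⇒ p = 3/5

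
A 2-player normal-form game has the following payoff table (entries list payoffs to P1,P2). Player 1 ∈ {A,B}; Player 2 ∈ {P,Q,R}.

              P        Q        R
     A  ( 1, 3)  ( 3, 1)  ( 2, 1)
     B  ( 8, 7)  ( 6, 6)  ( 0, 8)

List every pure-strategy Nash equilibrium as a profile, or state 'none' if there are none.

(A,P): not NE [P1→B gives 8>1]
(A,Q): not NE [P1→B gives 6>3; P2→P gives 3>1]
(A,R): not NE [P2→P gives 3>1]
(B,P): not NE [P2→R gives 8>7]
(B,Q): not NE [P2→R gives 8>6]
(B,R): not NE [P1→A gives 2>0]

PSNE: ∅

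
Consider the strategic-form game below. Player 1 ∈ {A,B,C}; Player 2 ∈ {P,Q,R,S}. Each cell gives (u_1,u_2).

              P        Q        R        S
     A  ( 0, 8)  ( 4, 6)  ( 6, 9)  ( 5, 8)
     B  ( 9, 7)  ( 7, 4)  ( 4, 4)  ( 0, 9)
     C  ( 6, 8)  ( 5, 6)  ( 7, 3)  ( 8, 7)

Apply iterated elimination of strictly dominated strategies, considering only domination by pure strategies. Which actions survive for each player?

Survivors P1:{B,C} P2:{P,S}

P1 drop A (C beats it: P:6>0 Q:5>4 R:7>6 S:8>5)
P2 drop Q (P beats it: B:7>4 C:8>6)
P2 drop R (P beats it: B:7>4 C:8>3)
P1→{B,C} P2→{P,S}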